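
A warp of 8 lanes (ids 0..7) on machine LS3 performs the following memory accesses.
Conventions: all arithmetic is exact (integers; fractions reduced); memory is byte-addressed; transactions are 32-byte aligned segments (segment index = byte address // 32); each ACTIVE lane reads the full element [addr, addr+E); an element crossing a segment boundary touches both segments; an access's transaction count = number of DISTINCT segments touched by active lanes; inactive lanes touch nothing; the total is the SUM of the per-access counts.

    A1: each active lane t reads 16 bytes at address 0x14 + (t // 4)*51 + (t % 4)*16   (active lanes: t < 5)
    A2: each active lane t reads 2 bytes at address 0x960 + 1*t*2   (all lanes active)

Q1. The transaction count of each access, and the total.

A1: 3 transactions
A2: 1 transaction

Answer: 3,1; total 4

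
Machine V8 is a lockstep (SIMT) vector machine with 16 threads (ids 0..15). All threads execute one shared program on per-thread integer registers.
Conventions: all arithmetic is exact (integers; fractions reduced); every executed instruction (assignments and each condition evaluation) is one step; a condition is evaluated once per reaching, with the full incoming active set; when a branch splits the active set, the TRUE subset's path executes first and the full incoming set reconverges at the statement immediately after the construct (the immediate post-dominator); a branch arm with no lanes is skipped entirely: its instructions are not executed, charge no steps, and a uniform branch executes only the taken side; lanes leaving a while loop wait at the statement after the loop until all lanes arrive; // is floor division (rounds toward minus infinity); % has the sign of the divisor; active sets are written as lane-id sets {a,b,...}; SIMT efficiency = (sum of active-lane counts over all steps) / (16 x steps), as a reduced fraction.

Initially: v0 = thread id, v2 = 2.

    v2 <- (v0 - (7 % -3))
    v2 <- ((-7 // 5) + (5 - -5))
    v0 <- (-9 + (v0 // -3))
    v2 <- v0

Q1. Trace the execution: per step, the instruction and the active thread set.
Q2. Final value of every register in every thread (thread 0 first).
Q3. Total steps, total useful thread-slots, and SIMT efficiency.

step 0: v2 <- (v0 - (7 % -3))        {0,1,2,3,4,5,6,7,8,9,10,11,12,13,14,15}
step 1: v2 <- ((-7 // 5) + (5 - -5)) {0,1,2,3,4,5,6,7,8,9,10,11,12,13,14,15}
step 2: v0 <- (-9 + (v0 // -3))      {0,1,2,3,4,5,6,7,8,9,10,11,12,13,14,15}
step 3: v2 <- v0                     {0,1,2,3,4,5,6,7,8,9,10,11,12,13,14,15}

Answer: 4 steps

v0: -9,-10,-10,-10,-11,-11,-11,-12,-12,-12,-13,-13,-13,-14,-14,-14
v2: -9,-10,-10,-10,-11,-11,-11,-12,-12,-12,-13,-13,-13,-14,-14,-14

steps = 4; useful = 64; efficiency = 64/64 = 1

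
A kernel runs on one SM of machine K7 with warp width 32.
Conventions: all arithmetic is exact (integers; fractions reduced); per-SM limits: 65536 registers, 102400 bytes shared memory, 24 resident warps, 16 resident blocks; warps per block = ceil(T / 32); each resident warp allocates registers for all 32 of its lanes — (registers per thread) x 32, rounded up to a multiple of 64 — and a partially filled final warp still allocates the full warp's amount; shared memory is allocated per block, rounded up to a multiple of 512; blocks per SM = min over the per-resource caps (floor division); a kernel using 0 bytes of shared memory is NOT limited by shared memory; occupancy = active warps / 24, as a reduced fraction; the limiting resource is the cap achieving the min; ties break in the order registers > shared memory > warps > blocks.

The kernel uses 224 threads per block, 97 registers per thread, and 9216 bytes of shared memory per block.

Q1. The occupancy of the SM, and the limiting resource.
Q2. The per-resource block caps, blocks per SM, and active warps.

Answer: occupancy 7/12, limited by registers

registers: 2 blocks
shared memory: 11 blocks
warps: 3 blocks
blocks: 16 blocks

Answer: 2 blocks, 14 active warps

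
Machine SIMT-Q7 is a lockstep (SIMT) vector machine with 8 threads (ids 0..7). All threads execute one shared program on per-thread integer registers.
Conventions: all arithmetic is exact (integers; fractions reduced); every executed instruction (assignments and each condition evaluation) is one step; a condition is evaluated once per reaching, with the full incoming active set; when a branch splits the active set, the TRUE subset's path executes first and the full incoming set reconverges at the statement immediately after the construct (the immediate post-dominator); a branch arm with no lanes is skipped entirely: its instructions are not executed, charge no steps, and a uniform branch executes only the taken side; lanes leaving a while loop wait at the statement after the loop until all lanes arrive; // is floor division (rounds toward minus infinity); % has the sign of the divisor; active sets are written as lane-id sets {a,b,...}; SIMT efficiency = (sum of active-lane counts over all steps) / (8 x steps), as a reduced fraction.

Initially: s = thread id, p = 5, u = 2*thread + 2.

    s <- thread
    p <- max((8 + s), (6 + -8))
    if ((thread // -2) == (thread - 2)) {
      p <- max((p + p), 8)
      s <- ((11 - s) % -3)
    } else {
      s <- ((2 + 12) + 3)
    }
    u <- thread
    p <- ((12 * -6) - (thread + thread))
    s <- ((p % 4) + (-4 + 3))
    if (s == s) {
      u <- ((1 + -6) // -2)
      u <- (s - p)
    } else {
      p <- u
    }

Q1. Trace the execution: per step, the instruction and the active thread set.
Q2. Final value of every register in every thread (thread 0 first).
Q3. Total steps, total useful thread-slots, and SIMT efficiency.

step 0: s <- thread                  {0,1,2,3,4,5,6,7}
step 1: p <- max((8 + s), (6 + -8))  {0,1,2,3,4,5,6,7}
step 2: eval ((thread // -2) == (thread - 2)) {0,1,2,3,4,5,6,7}
step 3: p <- max((p + p), 8)         {1}
step 4: s <- ((11 - s) % -3)         {1}
step 5: s <- ((2 + 12) + 3)          {0,2,3,4,5,6,7}
step 6: u <- thread                  {0,1,2,3,4,5,6,7}
step 7: p <- ((12 * -6) - (thread + thread)) {0,1,2,3,4,5,6,7}
step 8: s <- ((p % 4) + (-4 + 3))    {0,1,2,3,4,5,6,7}
step 9: eval (s == s)                {0,1,2,3,4,5,6,7}
step 10: u <- ((1 + -6) // -2)        {0,1,2,3,4,5,6,7}
step 11: u <- (s - p)                 {0,1,2,3,4,5,6,7}

Answer: 12 steps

s: -1,1,-1,1,-1,1,-1,1
p: -72,-74,-76,-78,-80,-82,-84,-86
u: 71,75,75,79,79,83,83,87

steps = 12; useful = 81; efficiency = 81/96 = 27/32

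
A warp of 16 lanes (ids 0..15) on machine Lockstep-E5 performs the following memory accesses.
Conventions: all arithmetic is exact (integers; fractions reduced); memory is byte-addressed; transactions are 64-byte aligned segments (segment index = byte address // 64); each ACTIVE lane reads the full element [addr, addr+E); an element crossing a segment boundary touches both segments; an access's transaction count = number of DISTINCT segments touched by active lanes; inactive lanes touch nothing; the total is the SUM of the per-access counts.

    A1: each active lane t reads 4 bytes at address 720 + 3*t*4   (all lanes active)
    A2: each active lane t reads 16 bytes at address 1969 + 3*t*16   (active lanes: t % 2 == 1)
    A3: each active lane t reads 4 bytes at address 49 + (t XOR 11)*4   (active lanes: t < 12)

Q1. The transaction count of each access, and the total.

A1: 4 transactions
A2: 8 transactions
A3: 2 transactions

Answer: 4,8,2; total 14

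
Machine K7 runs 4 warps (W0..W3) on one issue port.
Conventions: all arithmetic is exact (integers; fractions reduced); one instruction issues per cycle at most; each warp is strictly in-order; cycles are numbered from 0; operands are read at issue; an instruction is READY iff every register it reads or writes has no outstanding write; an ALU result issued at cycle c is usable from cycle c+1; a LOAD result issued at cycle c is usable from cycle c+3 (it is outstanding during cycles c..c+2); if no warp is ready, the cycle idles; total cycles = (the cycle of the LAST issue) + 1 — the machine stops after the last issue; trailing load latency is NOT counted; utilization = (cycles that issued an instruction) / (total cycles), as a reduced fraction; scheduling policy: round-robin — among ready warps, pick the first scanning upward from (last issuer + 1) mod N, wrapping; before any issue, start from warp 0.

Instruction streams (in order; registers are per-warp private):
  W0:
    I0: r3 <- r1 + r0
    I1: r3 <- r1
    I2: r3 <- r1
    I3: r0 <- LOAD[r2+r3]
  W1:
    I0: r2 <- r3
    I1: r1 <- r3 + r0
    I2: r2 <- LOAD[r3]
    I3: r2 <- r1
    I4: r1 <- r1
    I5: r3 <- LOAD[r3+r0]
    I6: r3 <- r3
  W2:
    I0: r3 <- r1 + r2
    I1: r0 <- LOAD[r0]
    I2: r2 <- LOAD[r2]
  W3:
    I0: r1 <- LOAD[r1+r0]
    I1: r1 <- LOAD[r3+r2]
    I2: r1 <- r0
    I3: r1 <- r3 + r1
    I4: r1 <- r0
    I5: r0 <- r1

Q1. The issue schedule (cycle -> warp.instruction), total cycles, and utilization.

cycle 0: W0.I0
cycle 1: W1.I0
cycle 2: W2.I0
cycle 3: W3.I0
cycle 4: W0.I1
cycle 5: W1.I1
cycle 6: W2.I1
cycle 7: W3.I1
cycle 8: W0.I2
cycle 9: W1.I2
cycle 10: W2.I2
cycle 11: W3.I2
cycle 12: W0.I3
cycle 13: W1.I3
cycle 14: W3.I3
cycle 15: W1.I4
cycle 16: W3.I4
cycle 17: W1.I5
cycle 18: W3.I5
cycle 19: idle
cycle 20: W1.I6

Answer: 21 cycles, utilization 20/21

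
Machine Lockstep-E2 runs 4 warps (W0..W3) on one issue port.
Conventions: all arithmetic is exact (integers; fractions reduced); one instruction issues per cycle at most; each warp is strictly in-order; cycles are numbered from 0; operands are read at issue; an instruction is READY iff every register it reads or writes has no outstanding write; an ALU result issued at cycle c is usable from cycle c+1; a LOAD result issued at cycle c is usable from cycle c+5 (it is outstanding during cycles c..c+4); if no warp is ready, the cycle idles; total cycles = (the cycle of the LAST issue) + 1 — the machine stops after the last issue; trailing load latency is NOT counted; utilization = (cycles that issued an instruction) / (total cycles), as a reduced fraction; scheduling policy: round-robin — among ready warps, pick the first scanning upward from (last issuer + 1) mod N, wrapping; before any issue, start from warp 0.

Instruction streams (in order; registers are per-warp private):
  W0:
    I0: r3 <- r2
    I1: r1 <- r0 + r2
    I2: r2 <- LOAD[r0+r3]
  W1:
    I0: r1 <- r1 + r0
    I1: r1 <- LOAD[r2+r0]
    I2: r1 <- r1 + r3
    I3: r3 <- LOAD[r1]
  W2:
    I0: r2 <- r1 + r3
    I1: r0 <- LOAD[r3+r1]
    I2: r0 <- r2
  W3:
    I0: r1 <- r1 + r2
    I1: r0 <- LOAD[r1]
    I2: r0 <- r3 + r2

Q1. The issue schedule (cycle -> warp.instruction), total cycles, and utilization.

cycle 0: W0.I0
cycle 1: W1.I0
cycle 2: W2.I0
cycle 3: W3.I0
cycle 4: W0.I1
cycle 5: W1.I1
cycle 6: W2.I1
cycle 7: W3.I1
cycle 8: W0.I2
cycle 9: idle
cycle 10: W1.I2
cycle 11: W2.I2
cycle 12: W3.I2
cycle 13: W1.I3

Answer: 14 cycles, utilization 13/14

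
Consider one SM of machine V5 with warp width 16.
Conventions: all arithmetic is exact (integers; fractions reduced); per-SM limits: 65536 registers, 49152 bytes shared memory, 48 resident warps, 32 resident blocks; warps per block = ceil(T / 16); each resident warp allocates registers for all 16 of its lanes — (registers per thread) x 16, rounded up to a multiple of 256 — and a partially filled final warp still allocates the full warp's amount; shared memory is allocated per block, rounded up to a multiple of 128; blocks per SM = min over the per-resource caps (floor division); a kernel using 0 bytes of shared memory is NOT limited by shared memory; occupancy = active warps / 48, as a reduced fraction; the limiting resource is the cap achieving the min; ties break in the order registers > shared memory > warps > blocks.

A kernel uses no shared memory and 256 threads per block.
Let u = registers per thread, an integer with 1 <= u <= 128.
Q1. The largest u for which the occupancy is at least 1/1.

Answer: u = 80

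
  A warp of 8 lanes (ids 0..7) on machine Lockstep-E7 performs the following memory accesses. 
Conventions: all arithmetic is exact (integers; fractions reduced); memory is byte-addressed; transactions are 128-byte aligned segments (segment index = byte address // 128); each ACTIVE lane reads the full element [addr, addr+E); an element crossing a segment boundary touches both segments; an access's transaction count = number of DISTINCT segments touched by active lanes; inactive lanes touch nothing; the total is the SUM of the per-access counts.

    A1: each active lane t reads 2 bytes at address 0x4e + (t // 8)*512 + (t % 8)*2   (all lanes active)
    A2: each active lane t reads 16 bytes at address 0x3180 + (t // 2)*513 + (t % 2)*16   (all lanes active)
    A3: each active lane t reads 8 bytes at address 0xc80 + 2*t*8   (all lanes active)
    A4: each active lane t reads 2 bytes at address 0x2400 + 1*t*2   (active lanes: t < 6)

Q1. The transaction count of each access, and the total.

A1: 1 transaction
A2: 4 transactions
A3: 1 transaction
A4: 1 transaction

Answer: 1,4,1,1; total 7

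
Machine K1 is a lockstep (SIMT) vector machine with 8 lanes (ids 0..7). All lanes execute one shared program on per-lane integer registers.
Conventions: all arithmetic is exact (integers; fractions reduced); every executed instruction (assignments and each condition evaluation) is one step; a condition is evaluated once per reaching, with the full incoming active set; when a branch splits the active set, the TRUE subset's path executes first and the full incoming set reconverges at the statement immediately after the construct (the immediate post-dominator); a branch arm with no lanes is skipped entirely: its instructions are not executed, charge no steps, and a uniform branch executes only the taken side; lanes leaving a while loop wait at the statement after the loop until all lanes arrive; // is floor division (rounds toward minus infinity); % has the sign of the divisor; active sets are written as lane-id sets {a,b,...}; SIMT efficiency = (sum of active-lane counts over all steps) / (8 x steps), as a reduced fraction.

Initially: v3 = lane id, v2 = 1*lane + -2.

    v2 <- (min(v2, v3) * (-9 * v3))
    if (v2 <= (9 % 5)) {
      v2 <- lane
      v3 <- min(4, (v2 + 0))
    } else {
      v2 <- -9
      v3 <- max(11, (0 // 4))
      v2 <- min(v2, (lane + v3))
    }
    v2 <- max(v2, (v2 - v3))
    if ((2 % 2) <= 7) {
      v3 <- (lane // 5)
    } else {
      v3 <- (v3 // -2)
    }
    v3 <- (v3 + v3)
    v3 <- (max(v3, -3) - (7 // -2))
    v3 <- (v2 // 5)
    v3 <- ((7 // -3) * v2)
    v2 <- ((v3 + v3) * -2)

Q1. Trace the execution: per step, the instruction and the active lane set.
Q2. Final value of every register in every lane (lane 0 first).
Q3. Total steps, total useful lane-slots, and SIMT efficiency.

step 0: v2 <- (min(v2, v3) * (-9 * v3)) {0,1,2,3,4,5,6,7}
step 1: eval (v2 <= (9 % 5))         {0,1,2,3,4,5,6,7}
step 2: v2 <- lane                   {0,2,3,4,5,6,7}
step 3: v3 <- min(4, (v2 + 0))       {0,2,3,4,5,6,7}
step 4: v2 <- -9                     {1}
step 5: v3 <- max(11, (0 // 4))      {1}
step 6: v2 <- min(v2, (lane + v3))   {1}
step 7: v2 <- max(v2, (v2 - v3))     {0,1,2,3,4,5,6,7}
step 8: eval ((2 % 2) <= 7)          {0,1,2,3,4,5,6,7}
step 9: v3 <- (lane // 5)            {0,1,2,3,4,5,6,7}
step 10: v3 <- (v3 + v3)              {0,1,2,3,4,5,6,7}
step 11: v3 <- (max(v3, -3) - (7 // -2)) {0,1,2,3,4,5,6,7}
step 12: v3 <- (v2 // 5)              {0,1,2,3,4,5,6,7}
step 13: v3 <- ((7 // -3) * v2)       {0,1,2,3,4,5,6,7}
step 14: v2 <- ((v3 + v3) * -2)       {0,1,2,3,4,5,6,7}

Answer: 15 steps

v3: 0,27,-6,-9,-12,-15,-18,-21
v2: 0,-108,24,36,48,60,72,84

steps = 15; useful = 97; efficiency = 97/120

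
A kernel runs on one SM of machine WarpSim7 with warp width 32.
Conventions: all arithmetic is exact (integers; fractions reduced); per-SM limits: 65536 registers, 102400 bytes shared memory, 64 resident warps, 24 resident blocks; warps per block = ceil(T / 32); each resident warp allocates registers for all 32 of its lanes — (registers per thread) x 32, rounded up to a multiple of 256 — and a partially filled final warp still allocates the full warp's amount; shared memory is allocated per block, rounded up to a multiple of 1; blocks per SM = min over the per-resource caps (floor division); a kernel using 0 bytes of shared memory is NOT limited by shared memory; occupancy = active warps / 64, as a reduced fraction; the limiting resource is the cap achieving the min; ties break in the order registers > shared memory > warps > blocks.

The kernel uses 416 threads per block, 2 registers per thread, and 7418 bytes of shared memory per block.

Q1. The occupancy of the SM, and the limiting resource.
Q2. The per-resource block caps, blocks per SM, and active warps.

Answer: occupancy 13/16, limited by warps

registers: 19 blocks
shared memory: 13 blocks
warps: 4 blocks
blocks: 24 blocks

Answer: 4 blocks, 52 active warps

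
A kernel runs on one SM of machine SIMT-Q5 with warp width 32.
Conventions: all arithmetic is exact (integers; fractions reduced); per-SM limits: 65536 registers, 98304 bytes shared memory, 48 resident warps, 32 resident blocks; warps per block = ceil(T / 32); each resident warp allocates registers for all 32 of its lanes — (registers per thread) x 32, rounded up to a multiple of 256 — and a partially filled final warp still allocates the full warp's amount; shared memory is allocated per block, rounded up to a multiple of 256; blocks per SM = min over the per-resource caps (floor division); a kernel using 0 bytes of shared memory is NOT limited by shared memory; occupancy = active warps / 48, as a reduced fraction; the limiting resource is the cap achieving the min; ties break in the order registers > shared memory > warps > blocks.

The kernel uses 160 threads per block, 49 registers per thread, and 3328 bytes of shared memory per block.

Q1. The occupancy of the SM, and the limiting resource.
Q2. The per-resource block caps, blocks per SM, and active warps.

Answer: occupancy 35/48, limited by registers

registers: 7 blocks
shared memory: 29 blocks
warps: 9 blocks
blocks: 32 blocks

Answer: 7 blocks, 35 active warps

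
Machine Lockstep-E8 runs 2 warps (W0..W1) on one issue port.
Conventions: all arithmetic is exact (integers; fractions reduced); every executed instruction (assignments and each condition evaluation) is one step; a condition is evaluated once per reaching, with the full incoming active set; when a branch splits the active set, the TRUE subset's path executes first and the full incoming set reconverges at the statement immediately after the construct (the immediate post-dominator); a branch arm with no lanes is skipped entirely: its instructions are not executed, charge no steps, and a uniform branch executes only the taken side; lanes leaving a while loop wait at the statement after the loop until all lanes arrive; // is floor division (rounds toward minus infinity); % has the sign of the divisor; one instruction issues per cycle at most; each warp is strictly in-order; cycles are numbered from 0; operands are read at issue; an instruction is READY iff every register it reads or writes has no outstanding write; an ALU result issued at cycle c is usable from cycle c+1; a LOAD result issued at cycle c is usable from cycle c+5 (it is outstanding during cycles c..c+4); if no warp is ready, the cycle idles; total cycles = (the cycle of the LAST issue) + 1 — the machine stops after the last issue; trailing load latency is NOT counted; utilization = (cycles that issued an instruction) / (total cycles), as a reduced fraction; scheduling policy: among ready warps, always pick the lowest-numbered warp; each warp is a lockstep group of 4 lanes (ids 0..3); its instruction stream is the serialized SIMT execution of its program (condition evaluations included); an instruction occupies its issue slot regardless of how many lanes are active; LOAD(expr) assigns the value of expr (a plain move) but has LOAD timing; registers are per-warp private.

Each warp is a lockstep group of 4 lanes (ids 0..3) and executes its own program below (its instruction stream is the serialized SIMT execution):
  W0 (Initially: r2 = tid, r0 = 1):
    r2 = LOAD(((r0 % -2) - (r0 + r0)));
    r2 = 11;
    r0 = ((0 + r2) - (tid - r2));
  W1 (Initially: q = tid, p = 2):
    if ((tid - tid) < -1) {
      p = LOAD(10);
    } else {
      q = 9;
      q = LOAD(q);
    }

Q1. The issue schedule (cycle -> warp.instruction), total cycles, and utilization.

cycle 0: W0.I0
cycle 1: W1.I0
cycle 2: W1.I1
cycle 3: W1.I2
cycle 4: idle
cycle 5: W0.I1
cycle 6: W0.I2

Answer: 7 cycles, utilization 6/7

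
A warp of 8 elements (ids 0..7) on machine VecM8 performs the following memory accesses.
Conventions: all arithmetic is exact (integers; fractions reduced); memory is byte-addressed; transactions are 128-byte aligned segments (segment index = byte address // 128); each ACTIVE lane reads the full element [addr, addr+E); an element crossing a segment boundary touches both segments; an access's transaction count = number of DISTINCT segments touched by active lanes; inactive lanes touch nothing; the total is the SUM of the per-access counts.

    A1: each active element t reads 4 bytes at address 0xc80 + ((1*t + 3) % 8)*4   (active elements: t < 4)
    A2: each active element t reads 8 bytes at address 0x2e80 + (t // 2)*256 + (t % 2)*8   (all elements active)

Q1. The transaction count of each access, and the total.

A1: 1 transaction
A2: 4 transactions

Answer: 1,4; total 5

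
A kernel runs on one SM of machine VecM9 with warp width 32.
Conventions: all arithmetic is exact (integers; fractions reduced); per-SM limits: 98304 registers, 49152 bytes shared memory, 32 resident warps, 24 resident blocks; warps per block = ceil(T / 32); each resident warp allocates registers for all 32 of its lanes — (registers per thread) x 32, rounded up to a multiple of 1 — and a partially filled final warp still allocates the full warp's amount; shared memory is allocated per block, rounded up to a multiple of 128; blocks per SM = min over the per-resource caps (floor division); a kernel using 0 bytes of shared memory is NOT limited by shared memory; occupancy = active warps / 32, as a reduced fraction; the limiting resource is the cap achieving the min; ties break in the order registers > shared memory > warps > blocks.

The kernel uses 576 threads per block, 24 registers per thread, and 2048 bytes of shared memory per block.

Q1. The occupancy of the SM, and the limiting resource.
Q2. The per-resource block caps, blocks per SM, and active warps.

Answer: occupancy 9/16, limited by warps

registers: 7 blocks
shared memory: 24 blocks
warps: 1 block
blocks: 24 blocks

Answer: 1 block, 18 active warps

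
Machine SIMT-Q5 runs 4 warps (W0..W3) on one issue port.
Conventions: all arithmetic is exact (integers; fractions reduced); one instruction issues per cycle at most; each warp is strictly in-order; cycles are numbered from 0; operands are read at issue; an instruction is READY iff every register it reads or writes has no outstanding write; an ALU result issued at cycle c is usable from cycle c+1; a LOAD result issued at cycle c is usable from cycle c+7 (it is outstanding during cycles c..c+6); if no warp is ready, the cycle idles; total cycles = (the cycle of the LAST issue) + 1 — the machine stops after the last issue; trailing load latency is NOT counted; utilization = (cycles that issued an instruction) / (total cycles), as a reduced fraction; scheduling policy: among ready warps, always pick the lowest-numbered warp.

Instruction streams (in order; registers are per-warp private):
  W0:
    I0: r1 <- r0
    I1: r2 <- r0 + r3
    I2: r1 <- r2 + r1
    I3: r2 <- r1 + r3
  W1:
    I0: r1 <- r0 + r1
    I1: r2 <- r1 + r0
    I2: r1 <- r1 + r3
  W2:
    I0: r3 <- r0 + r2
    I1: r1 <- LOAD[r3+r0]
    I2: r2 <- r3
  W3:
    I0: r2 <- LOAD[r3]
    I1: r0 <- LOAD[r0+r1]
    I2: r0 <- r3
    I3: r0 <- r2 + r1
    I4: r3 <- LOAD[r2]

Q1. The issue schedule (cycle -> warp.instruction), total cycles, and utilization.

cycle 0: W0.I0
cycle 1: W0.I1
cycle 2: W0.I2
cycle 3: W0.I3
cycle 4: W1.I0
cycle 5: W1.I1
cycle 6: W1.I2
cycle 7: W2.I0
cycle 8: W2.I1
cycle 9: W2.I2
cycle 10: W3.I0
cycle 11: W3.I1
cycle 12: idle
cycle 13: idle
cycle 14: idle
cycle 15: idle
cycle 16: idle
cycle 17: idle
cycle 18: W3.I2
cycle 19: W3.I3
cycle 20: W3.I4

Answer: 21 cycles, utilization 5/7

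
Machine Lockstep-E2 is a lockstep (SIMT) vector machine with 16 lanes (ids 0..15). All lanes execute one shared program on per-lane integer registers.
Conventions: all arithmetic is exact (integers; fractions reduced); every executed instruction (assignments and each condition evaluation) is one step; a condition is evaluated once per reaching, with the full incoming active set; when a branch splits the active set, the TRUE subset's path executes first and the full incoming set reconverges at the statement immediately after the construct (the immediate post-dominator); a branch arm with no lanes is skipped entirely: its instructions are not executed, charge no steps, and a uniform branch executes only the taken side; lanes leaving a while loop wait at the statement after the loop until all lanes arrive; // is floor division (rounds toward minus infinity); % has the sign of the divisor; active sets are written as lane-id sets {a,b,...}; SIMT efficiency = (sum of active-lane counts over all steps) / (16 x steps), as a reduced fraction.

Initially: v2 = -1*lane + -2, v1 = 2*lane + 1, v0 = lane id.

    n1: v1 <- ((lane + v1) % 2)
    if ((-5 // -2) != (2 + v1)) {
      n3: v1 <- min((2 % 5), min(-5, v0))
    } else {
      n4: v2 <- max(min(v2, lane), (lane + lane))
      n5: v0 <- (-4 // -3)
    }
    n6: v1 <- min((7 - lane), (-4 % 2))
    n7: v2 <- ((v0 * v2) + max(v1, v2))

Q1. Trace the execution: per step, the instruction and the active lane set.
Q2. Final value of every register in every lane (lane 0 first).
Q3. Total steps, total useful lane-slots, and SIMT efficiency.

step 0: v1 <- ((lane + v1) % 2)      {0,1,2,3,4,5,6,7,8,9,10,11,12,13,14,15}
step 1: eval ((-5 // -2) != (2 + v1)) {0,1,2,3,4,5,6,7,8,9,10,11,12,13,14,15}
step 2: v1 <- min((2 % 5), min(-5, v0)) {0,2,4,6,8,10,12,14}
step 3: v2 <- max(min(v2, lane), (lane + lane)) {1,3,5,7,9,11,13,15}
step 4: v0 <- (-4 // -3)             {1,3,5,7,9,11,13,15}
step 5: v1 <- min((7 - lane), (-4 % 2)) {0,1,2,3,4,5,6,7,8,9,10,11,12,13,14,15}
step 6: v2 <- ((v0 * v2) + max(v1, v2)) {0,1,2,3,4,5,6,7,8,9,10,11,12,13,14,15}

Answer: 7 steps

v2: 0,4,-8,12,-24,20,-48,28,-81,36,-123,44,-173,52,-231,60
v1: 0,0,0,0,0,0,0,0,-1,-2,-3,-4,-5,-6,-7,-8
v0: 0,1,2,1,4,1,6,1,8,1,10,1,12,1,14,1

steps = 7; useful = 88; efficiency = 88/112 = 11/14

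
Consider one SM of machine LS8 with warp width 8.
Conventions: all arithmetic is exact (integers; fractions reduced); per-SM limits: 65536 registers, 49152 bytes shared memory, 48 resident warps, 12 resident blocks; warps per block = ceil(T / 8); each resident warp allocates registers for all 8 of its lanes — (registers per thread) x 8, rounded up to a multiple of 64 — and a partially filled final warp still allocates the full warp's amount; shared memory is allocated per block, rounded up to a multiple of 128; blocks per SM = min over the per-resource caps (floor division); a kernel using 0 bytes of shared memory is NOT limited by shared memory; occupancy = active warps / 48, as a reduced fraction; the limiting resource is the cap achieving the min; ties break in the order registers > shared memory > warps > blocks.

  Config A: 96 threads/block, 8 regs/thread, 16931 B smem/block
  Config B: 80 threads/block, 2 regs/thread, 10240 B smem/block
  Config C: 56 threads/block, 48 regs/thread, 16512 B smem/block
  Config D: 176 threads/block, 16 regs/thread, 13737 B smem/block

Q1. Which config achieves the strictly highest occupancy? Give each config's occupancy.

occupancies: A 1/2, B 5/6, C 7/24, D 11/12

Answer: D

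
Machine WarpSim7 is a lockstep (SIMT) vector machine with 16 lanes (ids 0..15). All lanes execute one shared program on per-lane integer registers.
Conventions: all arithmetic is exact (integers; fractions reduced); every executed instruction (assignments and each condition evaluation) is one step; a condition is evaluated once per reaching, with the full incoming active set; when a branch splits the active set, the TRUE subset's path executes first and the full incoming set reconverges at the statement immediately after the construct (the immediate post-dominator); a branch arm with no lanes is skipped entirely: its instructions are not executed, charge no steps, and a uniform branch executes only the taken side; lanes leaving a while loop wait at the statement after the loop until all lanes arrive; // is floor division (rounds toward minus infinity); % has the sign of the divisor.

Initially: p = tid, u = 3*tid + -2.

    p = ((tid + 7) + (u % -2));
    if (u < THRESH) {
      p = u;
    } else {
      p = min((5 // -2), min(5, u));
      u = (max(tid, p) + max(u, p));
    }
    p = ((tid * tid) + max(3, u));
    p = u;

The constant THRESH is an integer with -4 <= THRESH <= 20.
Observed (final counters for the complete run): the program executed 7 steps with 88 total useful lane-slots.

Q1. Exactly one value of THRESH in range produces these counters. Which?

Answer: THRESH = 20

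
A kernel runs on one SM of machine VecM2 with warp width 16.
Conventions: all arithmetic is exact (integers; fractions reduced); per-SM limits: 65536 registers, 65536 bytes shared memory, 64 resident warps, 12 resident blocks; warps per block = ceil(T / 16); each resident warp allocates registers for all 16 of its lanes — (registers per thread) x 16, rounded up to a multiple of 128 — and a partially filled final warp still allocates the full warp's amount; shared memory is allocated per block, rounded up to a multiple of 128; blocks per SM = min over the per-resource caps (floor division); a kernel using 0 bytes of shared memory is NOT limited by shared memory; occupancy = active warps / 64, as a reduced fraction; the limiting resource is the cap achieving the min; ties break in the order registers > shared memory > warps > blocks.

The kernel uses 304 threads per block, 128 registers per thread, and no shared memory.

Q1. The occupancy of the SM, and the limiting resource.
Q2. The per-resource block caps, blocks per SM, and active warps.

Answer: occupancy 19/64, limited by registers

registers: 1 block
shared memory: no limit (kernel uses none)
warps: 3 blocks
blocks: 12 blocks

Answer: 1 block, 19 active warps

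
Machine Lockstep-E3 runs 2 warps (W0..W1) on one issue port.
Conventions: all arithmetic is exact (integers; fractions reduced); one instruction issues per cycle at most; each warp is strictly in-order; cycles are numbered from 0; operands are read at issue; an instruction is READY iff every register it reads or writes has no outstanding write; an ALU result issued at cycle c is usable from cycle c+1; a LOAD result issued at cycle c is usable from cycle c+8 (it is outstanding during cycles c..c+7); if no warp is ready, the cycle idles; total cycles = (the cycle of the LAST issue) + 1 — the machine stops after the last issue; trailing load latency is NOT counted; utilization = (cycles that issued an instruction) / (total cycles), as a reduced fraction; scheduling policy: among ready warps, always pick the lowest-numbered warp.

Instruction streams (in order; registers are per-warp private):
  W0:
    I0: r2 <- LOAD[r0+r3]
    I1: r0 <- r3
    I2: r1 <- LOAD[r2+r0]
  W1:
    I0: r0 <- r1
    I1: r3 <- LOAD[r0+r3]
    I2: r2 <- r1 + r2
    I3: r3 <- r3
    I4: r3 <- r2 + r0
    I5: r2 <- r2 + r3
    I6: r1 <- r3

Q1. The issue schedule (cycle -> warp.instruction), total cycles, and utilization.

cycle 0: W0.I0
cycle 1: W0.I1
cycle 2: W1.I0
cycle 3: W1.I1
cycle 4: W1.I2
cycle 5: idle
cycle 6: idle
cycle 7: idle
cycle 8: W0.I2
cycle 9: idle
cycle 10: idle
cycle 11: W1.I3
cycle 12: W1.I4
cycle 13: W1.I5
cycle 14: W1.I6

Answer: 15 cycles, utilization 2/3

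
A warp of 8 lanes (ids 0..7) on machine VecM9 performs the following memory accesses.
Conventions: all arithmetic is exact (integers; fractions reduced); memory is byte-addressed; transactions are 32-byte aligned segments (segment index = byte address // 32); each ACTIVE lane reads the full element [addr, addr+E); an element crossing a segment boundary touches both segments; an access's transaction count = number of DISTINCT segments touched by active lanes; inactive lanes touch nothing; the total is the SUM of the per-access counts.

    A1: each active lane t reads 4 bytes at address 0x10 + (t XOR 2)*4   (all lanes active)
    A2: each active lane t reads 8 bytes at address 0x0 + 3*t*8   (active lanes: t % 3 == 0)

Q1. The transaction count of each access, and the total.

A1: 2 transactions
A2: 3 transactions

Answer: 2,3; total 5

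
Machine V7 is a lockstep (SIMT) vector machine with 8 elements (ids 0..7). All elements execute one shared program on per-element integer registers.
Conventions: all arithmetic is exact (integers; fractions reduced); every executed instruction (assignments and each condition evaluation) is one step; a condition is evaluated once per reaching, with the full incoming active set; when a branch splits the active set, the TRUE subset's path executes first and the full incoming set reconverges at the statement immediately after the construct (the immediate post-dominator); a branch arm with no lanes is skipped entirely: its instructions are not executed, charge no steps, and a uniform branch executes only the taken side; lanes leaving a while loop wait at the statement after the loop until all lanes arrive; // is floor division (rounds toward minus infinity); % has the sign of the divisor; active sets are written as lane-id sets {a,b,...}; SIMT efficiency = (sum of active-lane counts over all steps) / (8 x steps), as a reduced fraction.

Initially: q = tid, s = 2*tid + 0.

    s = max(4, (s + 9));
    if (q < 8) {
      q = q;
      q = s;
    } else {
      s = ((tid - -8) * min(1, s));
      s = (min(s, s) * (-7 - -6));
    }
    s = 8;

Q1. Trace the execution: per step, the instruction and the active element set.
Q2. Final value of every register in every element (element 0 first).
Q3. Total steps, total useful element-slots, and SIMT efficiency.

step 0: s <- max(4, (s + 9))         {0,1,2,3,4,5,6,7}
step 1: eval (q < 8)                 {0,1,2,3,4,5,6,7}
step 2: q <- q                       {0,1,2,3,4,5,6,7}
step 3: q <- s                       {0,1,2,3,4,5,6,7}
step 4: s <- 8                       {0,1,2,3,4,5,6,7}

Answer: 5 steps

q: 9,11,13,15,17,19,21,23
s: 8,8,8,8,8,8,8,8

steps = 5; useful = 40; efficiency = 40/40 = 1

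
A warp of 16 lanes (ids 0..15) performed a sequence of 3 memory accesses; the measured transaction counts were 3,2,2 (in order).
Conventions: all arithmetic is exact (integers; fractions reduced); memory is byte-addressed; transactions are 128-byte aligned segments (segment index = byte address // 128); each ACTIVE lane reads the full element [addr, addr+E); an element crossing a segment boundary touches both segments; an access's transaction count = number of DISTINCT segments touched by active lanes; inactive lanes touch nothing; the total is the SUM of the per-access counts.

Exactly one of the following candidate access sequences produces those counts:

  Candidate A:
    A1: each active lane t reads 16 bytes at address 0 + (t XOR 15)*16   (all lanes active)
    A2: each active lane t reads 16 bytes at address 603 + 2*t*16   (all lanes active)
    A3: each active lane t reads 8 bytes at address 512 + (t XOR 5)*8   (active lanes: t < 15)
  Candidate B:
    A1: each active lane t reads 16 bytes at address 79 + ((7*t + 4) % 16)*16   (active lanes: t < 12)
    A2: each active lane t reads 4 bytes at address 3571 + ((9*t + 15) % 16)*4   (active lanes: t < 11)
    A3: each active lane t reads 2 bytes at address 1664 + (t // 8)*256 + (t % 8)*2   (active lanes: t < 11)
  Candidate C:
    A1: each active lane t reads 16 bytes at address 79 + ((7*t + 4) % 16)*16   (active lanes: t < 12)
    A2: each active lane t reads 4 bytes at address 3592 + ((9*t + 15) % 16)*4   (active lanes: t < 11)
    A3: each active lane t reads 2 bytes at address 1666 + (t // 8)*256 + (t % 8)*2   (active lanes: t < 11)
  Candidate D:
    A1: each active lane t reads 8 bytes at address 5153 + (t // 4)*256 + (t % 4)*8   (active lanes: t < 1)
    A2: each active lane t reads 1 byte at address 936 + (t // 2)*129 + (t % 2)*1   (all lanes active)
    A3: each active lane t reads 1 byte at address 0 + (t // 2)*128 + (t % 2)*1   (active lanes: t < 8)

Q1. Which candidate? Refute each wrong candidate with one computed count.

A: A1 gives 2 transactions, not 3
C: A2 gives 1 transaction, not 2
D: A1 gives 1 transaction, not 3
B: all counts match (3,2,2)

Answer: B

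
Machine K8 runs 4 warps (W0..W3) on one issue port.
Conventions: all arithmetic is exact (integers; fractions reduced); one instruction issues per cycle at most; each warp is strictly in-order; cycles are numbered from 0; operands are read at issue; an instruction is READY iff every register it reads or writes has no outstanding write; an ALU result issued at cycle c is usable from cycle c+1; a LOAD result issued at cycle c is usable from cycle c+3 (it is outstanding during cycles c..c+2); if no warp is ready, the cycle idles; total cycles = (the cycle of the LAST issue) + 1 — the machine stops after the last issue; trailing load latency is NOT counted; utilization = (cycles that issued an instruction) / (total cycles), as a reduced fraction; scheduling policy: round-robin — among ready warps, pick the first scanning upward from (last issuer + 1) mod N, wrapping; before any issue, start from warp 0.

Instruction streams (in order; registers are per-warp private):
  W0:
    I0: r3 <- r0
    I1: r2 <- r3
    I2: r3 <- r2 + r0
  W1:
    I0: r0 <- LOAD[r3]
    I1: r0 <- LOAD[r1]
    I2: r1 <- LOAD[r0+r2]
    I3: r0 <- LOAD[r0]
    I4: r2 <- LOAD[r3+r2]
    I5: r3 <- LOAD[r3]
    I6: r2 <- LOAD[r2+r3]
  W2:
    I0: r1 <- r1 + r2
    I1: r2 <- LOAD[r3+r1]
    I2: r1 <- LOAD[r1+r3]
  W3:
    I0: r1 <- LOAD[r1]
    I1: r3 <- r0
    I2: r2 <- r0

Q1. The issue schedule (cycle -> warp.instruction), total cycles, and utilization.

cycle 0: W0.I0
cycle 1: W1.I0
cycle 2: W2.I0
cycle 3: W3.I0
cycle 4: W0.I1
cycle 5: W1.I1
cycle 6: W2.I1
cycle 7: W3.I1
cycle 8: W0.I2
cycle 9: W1.I2
cycle 10: W2.I2
cycle 11: W3.I2
cycle 12: W1.I3
cycle 13: W1.I4
cycle 14: W1.I5
cycle 15: idle
cycle 16: idle
cycle 17: W1.I6

Answer: 18 cycles, utilization 8/9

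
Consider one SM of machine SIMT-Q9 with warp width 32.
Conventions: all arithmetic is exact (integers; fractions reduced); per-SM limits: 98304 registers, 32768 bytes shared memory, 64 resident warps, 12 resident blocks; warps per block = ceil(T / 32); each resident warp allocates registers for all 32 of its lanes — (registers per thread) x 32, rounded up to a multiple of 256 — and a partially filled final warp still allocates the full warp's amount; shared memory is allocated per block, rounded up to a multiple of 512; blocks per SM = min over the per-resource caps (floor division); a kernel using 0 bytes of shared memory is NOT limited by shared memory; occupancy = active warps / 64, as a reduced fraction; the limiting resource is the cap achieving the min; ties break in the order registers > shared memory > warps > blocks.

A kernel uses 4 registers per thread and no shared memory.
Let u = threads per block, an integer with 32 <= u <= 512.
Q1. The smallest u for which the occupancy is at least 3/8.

Answer: u = 33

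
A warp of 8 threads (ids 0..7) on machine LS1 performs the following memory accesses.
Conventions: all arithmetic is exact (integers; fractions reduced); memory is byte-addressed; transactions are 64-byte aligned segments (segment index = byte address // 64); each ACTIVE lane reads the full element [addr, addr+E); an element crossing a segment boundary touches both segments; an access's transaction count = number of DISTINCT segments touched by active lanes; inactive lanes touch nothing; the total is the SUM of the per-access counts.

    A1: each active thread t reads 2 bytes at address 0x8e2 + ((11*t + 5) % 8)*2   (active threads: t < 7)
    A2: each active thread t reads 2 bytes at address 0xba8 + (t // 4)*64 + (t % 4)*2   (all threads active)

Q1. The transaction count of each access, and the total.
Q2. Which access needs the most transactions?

A1: 1 transaction
A2: 2 transactions

Answer: 1,2; total 3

Answer: A2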